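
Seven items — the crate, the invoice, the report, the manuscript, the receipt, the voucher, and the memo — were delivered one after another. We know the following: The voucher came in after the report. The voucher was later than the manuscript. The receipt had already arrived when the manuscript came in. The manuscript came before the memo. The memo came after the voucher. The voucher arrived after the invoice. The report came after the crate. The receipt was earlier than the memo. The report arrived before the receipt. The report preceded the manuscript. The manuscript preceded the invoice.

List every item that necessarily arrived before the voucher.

Directly stated before the voucher: the invoice, the manuscript, and the report.
The crate reaches the voucher via the crate → the report → the voucher.
The receipt reaches the voucher via the receipt → the manuscript → the voucher.
No chain forces the memo ahead of the voucher.

the crate, the invoice, the manuscript, the receipt, the report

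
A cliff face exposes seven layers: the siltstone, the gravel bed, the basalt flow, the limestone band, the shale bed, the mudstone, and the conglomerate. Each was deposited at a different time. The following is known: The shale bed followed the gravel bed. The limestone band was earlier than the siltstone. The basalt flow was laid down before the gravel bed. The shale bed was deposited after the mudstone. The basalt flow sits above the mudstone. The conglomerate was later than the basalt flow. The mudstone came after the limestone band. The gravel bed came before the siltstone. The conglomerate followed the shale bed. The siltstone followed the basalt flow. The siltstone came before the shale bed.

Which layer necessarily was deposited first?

the limestone band

The limestone band has a chain of constraints placing it before every other layer, so the limestone band must be first.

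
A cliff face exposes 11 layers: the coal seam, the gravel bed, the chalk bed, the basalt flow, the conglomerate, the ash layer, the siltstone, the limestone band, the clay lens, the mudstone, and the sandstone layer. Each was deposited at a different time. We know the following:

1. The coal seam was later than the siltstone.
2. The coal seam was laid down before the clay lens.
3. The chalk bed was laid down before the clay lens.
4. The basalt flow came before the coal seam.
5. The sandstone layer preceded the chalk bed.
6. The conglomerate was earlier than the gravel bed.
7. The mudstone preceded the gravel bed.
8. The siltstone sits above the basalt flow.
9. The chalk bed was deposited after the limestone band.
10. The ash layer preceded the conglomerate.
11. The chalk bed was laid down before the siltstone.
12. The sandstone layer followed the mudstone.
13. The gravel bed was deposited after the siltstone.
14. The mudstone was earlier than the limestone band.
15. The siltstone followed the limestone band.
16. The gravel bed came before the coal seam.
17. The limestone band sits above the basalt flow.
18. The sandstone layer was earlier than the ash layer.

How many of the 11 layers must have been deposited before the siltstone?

5

Directly stated before the siltstone: the basalt flow, the chalk bed, and the limestone band.
The mudstone reaches the siltstone via the mudstone → the limestone band → the siltstone.
The sandstone layer reaches the siltstone via the sandstone layer → the chalk bed → the siltstone.
No chain forces the ash layer (or any of the others) ahead of the siltstone.
That's the basalt flow, the chalk bed, the limestone band, the mudstone, and the sandstone layer — 5 in all.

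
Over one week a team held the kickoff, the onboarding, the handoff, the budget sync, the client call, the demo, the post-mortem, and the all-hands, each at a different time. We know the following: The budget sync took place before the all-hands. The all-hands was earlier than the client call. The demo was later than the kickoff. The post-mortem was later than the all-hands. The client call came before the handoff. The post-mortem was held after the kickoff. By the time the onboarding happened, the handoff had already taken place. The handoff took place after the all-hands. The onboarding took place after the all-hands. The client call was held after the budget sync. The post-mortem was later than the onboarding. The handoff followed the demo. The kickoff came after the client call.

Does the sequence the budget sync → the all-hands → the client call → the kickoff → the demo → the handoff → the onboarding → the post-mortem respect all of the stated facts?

Check each stated constraint against the proposed order — e.g. the all-hands is ahead of the onboarding; the all-hands is ahead of the post-mortem. Every pair is in the required order; nothing is violated.

yes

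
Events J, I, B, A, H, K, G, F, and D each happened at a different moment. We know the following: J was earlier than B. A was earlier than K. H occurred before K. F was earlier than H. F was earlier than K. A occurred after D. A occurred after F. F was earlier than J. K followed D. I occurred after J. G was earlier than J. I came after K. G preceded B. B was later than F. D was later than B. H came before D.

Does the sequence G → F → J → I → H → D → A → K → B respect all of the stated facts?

The constraints require B before D, but in the proposed sequence D appears ahead of B. That one violation is enough.

no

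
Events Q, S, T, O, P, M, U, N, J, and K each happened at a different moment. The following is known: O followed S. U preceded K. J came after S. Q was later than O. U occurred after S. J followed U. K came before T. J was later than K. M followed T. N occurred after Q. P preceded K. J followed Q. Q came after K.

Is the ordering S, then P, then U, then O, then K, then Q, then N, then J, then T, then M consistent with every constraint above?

yes

Check each stated constraint against the proposed order — e.g. U is ahead of J; S is ahead of J. Every pair is in the required order; nothing is violated.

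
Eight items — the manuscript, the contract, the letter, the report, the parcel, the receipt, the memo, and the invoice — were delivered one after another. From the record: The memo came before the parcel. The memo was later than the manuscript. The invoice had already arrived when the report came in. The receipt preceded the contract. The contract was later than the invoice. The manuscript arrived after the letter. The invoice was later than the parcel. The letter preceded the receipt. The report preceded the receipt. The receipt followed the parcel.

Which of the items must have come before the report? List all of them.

Directly stated before the report: the invoice.
The letter reaches the report via the letter → the manuscript → the memo → the parcel → the invoice → the report.
The manuscript reaches the report via the manuscript → the memo → the parcel → the invoice → the report.
The memo reaches the report via the memo → the parcel → the invoice → the report.
Likewise the parcel reaches the report by chaining the stated constraints.

the invoice, the letter, the manuscript, the memo, the parcel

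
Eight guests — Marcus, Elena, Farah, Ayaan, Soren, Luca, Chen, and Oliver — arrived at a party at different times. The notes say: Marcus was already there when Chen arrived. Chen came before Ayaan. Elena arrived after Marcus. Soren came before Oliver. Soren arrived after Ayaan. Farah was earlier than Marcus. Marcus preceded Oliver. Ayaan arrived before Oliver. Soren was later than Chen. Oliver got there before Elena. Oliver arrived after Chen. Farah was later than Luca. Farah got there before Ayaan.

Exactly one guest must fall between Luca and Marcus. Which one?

Farah

Tracing the constraints gives Luca → Farah → Marcus, so Farah sits after Luca and before Marcus.
No other guest is forced both after Luca and before Marcus.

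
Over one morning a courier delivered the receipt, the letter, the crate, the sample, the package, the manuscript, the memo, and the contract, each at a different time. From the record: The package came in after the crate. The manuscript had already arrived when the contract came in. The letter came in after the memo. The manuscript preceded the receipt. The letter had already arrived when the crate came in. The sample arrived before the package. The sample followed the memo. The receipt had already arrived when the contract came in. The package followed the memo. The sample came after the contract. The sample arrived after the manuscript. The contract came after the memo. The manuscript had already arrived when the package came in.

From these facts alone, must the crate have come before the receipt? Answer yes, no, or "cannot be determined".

cannot be determined

No chain of stated constraints runs from the crate to the receipt, and none runs from the receipt to the crate either.
So the relative order of the crate and the receipt is not fixed by the given facts.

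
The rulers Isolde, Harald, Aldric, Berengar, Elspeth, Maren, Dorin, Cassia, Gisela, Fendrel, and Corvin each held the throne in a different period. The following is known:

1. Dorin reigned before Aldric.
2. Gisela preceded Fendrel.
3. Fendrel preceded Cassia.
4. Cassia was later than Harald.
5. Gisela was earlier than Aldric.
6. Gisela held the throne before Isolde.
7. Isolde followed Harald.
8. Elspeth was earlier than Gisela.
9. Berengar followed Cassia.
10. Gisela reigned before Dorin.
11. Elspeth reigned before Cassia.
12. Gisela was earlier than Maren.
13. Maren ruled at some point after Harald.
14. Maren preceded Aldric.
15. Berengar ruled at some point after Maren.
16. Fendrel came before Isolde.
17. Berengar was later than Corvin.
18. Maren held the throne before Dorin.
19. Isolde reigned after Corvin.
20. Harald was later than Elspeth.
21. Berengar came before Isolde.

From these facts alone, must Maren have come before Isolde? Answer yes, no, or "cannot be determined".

Chain the constraints: Maren → Berengar → Isolde. Each link is directly stated, so Maren comes before Isolde.

yes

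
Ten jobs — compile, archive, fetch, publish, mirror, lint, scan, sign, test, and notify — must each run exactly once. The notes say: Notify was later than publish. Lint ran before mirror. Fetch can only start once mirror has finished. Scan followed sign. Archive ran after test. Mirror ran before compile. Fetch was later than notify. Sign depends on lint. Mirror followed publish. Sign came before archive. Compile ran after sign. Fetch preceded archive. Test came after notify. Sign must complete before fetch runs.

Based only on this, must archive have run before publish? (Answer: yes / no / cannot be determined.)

no

Tracing the constraints gives publish → mirror → fetch → archive, so publish must come before archive.
That means archive cannot be before publish.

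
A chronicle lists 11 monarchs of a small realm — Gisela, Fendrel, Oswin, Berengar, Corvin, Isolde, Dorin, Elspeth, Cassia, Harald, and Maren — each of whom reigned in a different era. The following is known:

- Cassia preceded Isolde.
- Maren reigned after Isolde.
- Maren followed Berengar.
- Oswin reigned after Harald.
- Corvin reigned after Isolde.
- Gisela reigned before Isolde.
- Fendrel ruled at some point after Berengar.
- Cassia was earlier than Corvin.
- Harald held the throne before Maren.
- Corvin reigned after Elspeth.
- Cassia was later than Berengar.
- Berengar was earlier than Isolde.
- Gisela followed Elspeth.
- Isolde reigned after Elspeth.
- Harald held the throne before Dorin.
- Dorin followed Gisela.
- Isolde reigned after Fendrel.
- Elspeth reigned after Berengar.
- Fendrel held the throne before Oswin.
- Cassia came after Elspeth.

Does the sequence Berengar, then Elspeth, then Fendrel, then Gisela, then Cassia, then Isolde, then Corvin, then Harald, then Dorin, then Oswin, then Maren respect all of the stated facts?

Check each stated constraint against the proposed order — e.g. Fendrel is ahead of Oswin; Berengar is ahead of Maren. Every pair is in the required order; nothing is violated.

yes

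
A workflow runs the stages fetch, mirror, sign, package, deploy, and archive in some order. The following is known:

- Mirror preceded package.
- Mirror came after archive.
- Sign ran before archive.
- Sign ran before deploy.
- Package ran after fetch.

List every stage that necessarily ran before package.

Directly stated before package: fetch and mirror.
Archive reaches package via archive → mirror → package.
Sign reaches package via sign → archive → mirror → package.
No chain forces deploy ahead of package.

archive, fetch, mirror, sign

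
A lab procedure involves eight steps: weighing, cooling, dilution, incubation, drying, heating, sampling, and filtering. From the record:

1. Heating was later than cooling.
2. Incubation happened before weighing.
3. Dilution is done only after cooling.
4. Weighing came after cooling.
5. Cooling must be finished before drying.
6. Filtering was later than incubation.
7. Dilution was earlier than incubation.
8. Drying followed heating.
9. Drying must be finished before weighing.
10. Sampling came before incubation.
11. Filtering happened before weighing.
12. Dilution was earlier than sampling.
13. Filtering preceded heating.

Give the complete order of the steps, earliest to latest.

The constraints fix every adjacent pair, so only one ordering works:
cooling → dilution → sampling → incubation → filtering → heating → drying → weighing.

cooling, dilution, sampling, incubation, filtering, heating, drying, weighing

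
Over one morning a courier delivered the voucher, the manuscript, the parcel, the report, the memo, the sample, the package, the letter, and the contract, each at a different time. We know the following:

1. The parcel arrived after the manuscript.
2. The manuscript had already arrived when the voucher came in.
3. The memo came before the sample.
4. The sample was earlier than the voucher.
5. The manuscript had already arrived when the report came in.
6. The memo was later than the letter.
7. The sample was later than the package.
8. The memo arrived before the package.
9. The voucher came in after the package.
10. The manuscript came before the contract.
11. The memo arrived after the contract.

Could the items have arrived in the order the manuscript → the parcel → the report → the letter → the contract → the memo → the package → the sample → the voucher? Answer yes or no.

Check each stated constraint against the proposed order — e.g. the manuscript is ahead of the contract; the manuscript is ahead of the voucher. Every pair is in the required order; nothing is violated.

yes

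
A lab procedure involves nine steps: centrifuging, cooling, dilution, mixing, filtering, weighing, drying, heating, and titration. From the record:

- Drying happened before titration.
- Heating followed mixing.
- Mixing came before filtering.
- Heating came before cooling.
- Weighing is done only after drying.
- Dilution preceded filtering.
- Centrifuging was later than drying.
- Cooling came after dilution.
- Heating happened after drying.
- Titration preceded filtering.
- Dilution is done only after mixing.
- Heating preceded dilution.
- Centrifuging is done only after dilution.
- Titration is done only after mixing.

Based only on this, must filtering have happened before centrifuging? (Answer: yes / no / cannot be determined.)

No chain of stated constraints runs from filtering to centrifuging, and none runs from centrifuging to filtering either.
So the relative order of filtering and centrifuging is not fixed by the given facts.

cannot be determined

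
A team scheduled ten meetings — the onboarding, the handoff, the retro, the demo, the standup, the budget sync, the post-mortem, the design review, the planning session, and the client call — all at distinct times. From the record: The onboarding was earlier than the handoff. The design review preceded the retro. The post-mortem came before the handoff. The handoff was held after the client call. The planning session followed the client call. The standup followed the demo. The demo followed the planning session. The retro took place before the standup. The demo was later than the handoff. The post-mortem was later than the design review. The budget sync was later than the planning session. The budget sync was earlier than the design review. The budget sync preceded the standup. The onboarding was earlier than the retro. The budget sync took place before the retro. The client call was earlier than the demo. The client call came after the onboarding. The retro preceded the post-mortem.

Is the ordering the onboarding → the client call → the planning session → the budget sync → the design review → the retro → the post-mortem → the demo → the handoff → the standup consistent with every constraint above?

The constraints require the handoff before the demo, but in the proposed sequence the demo appears ahead of the handoff. That one violation is enough.

no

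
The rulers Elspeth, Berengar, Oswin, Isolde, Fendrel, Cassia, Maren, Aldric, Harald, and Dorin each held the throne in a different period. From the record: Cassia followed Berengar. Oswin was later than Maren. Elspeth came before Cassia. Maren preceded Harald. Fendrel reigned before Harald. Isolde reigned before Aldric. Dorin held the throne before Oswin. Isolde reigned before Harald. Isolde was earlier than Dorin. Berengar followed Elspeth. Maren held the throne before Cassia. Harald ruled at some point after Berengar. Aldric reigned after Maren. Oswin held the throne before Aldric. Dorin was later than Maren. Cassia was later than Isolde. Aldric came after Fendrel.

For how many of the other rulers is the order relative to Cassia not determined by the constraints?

Forced before Cassia: Berengar, Elspeth, Isolde, and Maren.
That leaves Aldric, Dorin, Fendrel, Harald, and Oswin with no forced order relative to Cassia — 5.

5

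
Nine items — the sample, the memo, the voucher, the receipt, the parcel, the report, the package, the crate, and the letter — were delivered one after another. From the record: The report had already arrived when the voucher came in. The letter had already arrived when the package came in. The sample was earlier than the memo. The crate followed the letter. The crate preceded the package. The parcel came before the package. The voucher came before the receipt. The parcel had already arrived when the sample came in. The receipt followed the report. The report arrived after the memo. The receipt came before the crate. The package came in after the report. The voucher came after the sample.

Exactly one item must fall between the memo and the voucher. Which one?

Tracing the constraints gives the memo → the report → the voucher, so the report sits after the memo and before the voucher.
No other item is forced both after the memo and before the voucher.

the report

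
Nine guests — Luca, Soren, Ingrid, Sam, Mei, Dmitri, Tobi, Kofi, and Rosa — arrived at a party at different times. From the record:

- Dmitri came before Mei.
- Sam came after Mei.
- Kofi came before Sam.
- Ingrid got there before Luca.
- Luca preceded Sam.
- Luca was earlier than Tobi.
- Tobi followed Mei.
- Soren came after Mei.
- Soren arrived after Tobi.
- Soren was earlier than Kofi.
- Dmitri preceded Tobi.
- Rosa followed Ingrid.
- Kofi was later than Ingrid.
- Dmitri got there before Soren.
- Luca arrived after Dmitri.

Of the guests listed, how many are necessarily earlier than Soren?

Directly stated before Soren: Dmitri, Mei, and Tobi.
Ingrid reaches Soren via Ingrid → Luca → Tobi → Soren.
Luca reaches Soren via Luca → Tobi → Soren.
That's Dmitri, Ingrid, Luca, Mei, and Tobi — 5 in all.

5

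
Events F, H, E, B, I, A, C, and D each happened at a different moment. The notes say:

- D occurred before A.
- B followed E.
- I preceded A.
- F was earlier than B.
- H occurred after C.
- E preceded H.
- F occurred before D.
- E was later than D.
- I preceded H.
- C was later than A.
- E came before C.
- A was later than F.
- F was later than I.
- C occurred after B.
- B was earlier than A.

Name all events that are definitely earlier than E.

D, F, I

Directly stated before E: D.
F reaches E via F → D → E.
I reaches E via I → F → D → E.
No chain forces C (or any of the others) ahead of E.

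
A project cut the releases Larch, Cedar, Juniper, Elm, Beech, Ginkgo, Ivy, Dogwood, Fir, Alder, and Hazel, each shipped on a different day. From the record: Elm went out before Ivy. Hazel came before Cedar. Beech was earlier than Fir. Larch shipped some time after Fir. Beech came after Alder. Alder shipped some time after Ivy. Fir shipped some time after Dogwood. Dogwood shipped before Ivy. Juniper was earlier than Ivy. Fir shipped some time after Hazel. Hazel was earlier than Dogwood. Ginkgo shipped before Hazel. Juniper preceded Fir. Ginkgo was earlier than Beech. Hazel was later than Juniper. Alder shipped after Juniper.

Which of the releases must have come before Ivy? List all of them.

Directly stated before Ivy: Dogwood, Elm, and Juniper.
Ginkgo reaches Ivy via Ginkgo → Hazel → Dogwood → Ivy.
Hazel reaches Ivy via Hazel → Dogwood → Ivy.
No chain forces Larch (or any of the others) ahead of Ivy.

Dogwood, Elm, Ginkgo, Hazel, Juniper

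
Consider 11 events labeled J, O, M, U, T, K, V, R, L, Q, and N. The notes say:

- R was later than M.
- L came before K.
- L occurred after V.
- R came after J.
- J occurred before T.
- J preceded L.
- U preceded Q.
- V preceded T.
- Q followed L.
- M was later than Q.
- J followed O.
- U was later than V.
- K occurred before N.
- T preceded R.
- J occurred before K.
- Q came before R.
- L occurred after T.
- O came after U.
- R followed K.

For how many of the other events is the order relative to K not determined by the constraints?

2

Forced before K: J, L, O, T, U, and V; forced after K: N and R.
That leaves M and Q with no forced order relative to K — 2.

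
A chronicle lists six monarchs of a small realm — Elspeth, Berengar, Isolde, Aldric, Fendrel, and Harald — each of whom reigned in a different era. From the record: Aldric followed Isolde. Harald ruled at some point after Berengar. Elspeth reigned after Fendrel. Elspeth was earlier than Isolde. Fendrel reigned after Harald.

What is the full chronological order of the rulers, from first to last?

The constraints fix every adjacent pair, so only one ordering works:
Berengar → Harald → Fendrel → Elspeth → Isolde → Aldric.

Berengar, Harald, Fendrel, Elspeth, Isolde, Aldric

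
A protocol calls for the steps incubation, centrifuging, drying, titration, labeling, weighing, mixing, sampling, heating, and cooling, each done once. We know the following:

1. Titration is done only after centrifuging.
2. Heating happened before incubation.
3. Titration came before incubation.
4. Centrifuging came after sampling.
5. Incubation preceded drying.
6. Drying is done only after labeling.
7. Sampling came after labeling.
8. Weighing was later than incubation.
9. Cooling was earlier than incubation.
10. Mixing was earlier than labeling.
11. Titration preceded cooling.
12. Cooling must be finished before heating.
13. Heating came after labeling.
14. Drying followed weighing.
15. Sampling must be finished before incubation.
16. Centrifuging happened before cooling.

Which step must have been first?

Mixing has a chain of constraints placing it before every other step, so mixing must be first.

mixing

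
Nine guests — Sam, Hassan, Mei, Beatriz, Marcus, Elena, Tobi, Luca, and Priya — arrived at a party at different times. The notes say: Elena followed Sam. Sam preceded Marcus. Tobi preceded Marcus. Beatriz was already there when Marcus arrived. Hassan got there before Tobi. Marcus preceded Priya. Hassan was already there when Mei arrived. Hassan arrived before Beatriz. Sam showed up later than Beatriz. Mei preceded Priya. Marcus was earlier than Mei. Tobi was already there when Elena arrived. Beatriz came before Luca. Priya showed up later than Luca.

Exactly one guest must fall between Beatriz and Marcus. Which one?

Sam

Tracing the constraints gives Beatriz → Sam → Marcus, so Sam sits after Beatriz and before Marcus.
No other guest is forced both after Beatriz and before Marcus.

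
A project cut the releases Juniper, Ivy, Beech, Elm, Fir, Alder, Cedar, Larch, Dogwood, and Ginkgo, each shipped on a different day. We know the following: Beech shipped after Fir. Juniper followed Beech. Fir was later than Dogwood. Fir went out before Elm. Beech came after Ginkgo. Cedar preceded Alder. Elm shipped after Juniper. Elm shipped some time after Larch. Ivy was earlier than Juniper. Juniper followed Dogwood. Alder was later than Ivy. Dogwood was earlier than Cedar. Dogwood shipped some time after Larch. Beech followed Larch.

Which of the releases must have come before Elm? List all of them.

Beech, Dogwood, Fir, Ginkgo, Ivy, Juniper, Larch

Directly stated before Elm: Fir, Juniper, and Larch.
Beech reaches Elm via Beech → Juniper → Elm.
Dogwood reaches Elm via Dogwood → Juniper → Elm.
Ginkgo reaches Elm via Ginkgo → Beech → Juniper → Elm.
Likewise Ivy reaches Elm by chaining the stated constraints.
No chain forces Cedar (or any of the others) ahead of Elm.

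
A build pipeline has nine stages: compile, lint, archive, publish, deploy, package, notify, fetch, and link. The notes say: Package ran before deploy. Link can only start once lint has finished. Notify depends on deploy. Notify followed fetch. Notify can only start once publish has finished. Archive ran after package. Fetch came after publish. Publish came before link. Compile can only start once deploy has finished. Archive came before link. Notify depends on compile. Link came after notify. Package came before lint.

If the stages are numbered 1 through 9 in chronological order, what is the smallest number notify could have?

6

Compile, deploy, fetch, package, and publish must all come before notify — 5 forced predecessors.
Nothing else is forced ahead of notify, so its earliest slot is position 5 + 1 = 6.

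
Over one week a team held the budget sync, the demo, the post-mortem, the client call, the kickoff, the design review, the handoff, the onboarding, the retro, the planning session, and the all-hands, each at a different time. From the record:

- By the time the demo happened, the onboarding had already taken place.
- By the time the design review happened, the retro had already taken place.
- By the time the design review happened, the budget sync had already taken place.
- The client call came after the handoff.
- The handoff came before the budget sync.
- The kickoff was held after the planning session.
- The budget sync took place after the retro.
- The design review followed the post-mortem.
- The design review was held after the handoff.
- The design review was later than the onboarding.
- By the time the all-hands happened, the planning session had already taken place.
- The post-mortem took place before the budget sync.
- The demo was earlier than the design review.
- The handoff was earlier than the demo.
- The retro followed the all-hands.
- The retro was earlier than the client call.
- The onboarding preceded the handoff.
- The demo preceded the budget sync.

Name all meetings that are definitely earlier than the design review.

Directly stated before the design review: the budget sync, the demo, the handoff, the onboarding, the post-mortem, and the retro.
The all-hands reaches the design review via the all-hands → the retro → the design review.
The planning session reaches the design review via the planning session → the all-hands → the retro → the design review.
No chain forces the client call (or any of the others) ahead of the design review.

the all-hands, the budget sync, the demo, the handoff, the onboarding, the planning session, the post-mortem, the retro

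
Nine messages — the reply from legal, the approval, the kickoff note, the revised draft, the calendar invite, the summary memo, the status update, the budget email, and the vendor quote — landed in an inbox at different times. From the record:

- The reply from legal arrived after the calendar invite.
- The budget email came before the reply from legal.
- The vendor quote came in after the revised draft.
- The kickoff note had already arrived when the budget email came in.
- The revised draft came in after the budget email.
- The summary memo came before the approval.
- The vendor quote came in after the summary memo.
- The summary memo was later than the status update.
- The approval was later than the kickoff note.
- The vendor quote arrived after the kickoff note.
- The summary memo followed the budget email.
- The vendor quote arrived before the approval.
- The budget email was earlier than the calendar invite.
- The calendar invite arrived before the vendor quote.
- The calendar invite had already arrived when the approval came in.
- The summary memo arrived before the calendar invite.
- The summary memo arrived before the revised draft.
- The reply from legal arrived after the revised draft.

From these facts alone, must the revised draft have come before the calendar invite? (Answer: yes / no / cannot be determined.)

No chain of stated constraints runs from the revised draft to the calendar invite, and none runs from the calendar invite to the revised draft either.
So the relative order of the revised draft and the calendar invite is not fixed by the given facts.

cannot be determined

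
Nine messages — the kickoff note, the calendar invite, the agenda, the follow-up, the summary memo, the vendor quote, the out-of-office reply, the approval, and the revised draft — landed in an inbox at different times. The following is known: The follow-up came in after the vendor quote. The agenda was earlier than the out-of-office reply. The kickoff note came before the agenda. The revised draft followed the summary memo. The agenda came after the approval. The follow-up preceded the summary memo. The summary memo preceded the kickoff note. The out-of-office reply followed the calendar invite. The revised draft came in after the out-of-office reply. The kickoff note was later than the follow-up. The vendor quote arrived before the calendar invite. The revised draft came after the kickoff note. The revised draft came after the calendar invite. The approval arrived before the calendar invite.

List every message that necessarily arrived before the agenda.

Directly stated before the agenda: the approval and the kickoff note.
The follow-up reaches the agenda via the follow-up → the kickoff note → the agenda.
The summary memo reaches the agenda via the summary memo → the kickoff note → the agenda.
The vendor quote reaches the agenda via the vendor quote → the follow-up → the kickoff note → the agenda.
No chain forces the revised draft (or any of the others) ahead of the agenda.

the approval, the follow-up, the kickoff note, the summary memo, the vendor quote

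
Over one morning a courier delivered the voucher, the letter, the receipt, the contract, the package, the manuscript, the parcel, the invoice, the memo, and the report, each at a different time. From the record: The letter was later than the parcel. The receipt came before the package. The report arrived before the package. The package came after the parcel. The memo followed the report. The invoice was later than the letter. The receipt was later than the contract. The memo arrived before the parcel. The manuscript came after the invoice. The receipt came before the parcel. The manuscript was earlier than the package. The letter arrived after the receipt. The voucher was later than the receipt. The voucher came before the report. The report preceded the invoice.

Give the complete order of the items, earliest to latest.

The constraints fix every adjacent pair, so only one ordering works:
the contract → the receipt → the voucher → the report → the memo → the parcel → the letter → the invoice → the manuscript → the package.

the contract, the receipt, the voucher, the report, the memo, the parcel, the letter, the invoice, the manuscript, the package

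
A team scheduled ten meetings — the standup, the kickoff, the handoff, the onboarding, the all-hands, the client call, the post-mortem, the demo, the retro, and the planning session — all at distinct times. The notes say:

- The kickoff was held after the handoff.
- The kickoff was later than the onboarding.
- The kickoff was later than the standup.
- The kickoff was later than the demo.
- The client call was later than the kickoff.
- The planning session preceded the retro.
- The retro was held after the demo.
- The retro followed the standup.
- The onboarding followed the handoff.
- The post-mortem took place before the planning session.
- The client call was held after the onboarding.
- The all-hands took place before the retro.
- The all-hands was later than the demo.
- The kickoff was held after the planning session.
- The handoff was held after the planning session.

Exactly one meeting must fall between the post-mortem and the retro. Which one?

Tracing the constraints gives the post-mortem → the planning session → the retro, so the planning session sits after the post-mortem and before the retro.
No other meeting is forced both after the post-mortem and before the retro.

the planning session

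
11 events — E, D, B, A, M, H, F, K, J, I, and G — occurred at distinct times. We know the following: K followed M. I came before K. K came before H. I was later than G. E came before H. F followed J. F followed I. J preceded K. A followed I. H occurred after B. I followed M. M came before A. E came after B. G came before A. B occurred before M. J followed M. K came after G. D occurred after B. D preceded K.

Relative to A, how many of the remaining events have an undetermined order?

Forced before A: B, G, I, and M.
That leaves D, E, F, H, J, and K with no forced order relative to A — 6.

6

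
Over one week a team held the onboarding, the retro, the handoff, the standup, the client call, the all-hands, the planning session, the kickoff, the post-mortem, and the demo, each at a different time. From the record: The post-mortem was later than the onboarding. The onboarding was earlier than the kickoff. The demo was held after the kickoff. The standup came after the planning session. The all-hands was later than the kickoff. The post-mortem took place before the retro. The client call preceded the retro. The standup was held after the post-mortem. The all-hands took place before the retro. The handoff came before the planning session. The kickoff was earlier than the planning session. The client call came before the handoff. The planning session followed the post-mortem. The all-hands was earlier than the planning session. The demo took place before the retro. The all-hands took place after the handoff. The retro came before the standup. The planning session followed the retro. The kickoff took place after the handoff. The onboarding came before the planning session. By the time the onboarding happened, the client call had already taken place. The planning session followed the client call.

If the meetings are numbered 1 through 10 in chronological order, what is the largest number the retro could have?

The retro must come before the planning session and the standup — 2 meetings forced after it.
Everything else can be placed before the retro in some valid order, so the retro can sit as late as position 10 − 2 = 8.

8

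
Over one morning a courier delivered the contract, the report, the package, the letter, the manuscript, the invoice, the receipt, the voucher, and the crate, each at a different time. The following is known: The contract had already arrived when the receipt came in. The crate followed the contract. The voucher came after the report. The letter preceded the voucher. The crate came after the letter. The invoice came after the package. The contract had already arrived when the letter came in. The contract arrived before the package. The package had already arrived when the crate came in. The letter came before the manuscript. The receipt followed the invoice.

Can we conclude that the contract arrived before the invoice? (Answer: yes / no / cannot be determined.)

Chain the constraints: the contract → the package → the invoice. Each link is directly stated, so the contract comes before the invoice.

yes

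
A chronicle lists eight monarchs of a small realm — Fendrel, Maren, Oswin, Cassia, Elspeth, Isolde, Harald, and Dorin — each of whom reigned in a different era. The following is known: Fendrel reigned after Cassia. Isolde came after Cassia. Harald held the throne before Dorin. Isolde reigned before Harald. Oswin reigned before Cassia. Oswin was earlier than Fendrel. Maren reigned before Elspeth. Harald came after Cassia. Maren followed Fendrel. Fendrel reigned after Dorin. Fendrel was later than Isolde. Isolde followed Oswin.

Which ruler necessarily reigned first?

Oswin has a chain of constraints placing them before every other ruler, so Oswin must be first.

Oswin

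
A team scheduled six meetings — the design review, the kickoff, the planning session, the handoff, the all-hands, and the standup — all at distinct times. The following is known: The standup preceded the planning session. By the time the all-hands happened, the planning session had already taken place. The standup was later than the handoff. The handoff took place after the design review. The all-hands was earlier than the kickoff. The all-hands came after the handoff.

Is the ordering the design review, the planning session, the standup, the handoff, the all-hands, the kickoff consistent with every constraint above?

The constraints require the handoff before the standup, but in the proposed sequence the standup appears ahead of the handoff. That one violation is enough.

no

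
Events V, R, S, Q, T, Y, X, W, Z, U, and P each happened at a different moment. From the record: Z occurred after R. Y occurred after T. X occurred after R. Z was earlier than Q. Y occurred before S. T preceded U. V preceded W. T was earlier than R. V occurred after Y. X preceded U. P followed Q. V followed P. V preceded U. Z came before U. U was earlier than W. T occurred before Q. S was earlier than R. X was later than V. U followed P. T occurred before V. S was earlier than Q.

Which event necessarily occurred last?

Every other event has a chain of constraints placing it before W, so W is last.

W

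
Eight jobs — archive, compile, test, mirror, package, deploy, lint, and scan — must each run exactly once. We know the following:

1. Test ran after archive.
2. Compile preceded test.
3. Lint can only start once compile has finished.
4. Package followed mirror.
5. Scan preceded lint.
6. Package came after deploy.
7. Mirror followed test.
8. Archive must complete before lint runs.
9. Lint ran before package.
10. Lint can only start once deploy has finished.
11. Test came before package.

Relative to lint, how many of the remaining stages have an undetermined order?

2

Forced before lint: archive, compile, deploy, and scan; forced after lint: package.
That leaves mirror and test with no forced order relative to lint — 2.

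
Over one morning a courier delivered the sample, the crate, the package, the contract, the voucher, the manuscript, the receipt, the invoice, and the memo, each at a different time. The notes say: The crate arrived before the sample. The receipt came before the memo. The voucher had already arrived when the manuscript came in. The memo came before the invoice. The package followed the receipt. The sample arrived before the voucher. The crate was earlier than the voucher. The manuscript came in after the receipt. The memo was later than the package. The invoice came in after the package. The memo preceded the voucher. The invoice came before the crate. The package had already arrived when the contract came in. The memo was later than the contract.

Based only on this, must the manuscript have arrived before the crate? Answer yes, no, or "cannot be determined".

no

Tracing the constraints gives the crate → the voucher → the manuscript, so the crate must come before the manuscript.
That means the manuscript cannot be before the crate.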